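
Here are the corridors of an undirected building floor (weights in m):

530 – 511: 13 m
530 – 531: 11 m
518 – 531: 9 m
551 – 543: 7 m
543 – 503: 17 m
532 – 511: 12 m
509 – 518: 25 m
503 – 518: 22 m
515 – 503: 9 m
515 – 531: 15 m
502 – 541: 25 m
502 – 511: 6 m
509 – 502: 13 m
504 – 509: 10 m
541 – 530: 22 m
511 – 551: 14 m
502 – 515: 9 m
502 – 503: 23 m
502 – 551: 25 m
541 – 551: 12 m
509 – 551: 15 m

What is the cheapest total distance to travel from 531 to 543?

41 m

Enumerating some paths:
531 → 530 → 511 → 551 → 543: 11+13+14+7 = 45
531 → 515 → 503 → 543: 15+9+17 = 41
531 → 518 → 503 → 543: 9+22+17 = 48
The minimum is 41 m via 531 → 515 → 503 → 543.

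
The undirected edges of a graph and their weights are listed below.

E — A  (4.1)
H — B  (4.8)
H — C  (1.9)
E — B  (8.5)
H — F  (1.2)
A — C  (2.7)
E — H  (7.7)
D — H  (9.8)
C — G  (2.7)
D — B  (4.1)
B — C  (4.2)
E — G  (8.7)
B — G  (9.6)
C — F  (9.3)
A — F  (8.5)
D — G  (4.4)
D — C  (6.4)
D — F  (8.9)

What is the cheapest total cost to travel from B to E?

8.5

Compare a few routes:
B → H → E: 4.8+7.7 = 12.5
B → C → A → E: 4.2+2.7+4.1 = 11
B → E: 8.5 = 8.5
The minimum is 8.5 via B → E.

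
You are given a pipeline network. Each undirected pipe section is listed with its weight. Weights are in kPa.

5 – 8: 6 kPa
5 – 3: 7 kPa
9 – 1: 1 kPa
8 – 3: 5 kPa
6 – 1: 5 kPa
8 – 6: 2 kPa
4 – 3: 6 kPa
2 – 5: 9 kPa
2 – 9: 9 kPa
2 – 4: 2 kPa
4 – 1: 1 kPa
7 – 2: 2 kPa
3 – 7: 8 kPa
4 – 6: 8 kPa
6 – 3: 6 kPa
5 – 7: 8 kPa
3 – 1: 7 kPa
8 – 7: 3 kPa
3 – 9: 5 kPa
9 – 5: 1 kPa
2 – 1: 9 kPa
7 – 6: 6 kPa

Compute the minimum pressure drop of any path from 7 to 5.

7 kPa

Enumerating some paths:
7 - 2 - 4 - 1 - 9 - 5: 2+2+1+1+1 = 7
7 - 8 - 5: 3+6 = 9
7 - 5: 8 = 8
7 - 2 - 5: 2+9 = 11
The minimum is 7 kPa via 7 - 2 - 4 - 1 - 9 - 5.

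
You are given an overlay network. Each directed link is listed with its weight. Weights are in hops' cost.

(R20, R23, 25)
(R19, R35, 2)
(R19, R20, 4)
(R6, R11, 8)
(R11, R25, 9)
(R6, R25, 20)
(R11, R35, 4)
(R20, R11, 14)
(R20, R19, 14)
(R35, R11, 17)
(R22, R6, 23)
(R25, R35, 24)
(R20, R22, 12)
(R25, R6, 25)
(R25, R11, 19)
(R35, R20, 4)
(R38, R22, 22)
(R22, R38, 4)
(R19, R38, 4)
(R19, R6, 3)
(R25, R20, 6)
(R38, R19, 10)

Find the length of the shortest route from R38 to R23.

Enumerating some paths:
R38 - R19 - R35 - R20 - R23: 10+2+4+25 = 41
R38 - R19 - R20 - R23: 10+4+25 = 39
The minimum is 39 hops' cost via R38 - R19 - R20 - R23.

39 hops' cost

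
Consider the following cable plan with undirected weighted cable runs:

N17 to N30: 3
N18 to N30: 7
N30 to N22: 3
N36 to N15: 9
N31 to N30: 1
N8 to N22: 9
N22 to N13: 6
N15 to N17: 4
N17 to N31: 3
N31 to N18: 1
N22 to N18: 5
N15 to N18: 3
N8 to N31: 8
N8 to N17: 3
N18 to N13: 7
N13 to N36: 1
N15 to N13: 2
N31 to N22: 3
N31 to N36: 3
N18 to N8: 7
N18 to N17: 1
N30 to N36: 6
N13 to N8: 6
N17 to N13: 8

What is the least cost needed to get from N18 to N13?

5

Candidate routes:
N18 → N13: 7 = 7
N18 → N17 → N15 → N13: 1+4+2 = 7
N18 → N15 → N13: 3+2 = 5
Cheapest is N18 → N15 → N13 at 5.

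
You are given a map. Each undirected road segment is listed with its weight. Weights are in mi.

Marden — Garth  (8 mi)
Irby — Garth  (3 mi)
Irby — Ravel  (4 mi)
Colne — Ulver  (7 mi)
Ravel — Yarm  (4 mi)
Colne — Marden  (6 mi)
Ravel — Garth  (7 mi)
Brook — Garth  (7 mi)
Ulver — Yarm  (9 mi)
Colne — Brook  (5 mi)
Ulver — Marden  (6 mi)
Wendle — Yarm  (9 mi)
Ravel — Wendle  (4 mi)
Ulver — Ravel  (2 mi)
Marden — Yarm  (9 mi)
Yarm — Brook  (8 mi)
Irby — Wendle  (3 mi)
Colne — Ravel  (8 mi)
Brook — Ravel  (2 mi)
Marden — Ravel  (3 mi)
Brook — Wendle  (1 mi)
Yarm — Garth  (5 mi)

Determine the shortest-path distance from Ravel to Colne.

7 mi

Enumerating some paths:
Ravel - Brook - Colne: 2+5 = 7
Ravel - Colne: 8 = 8
Cheapest is Ravel - Brook - Colne at 7 mi.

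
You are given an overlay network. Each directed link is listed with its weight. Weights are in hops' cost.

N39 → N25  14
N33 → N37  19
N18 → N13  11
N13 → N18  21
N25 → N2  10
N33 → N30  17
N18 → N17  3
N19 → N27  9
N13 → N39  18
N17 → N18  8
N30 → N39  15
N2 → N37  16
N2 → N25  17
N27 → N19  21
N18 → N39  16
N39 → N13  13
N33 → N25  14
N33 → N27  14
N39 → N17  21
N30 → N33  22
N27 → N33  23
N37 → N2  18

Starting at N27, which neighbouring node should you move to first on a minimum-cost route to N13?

Compare a few routes:
N27–N33–N30–N39–N17–N18–N13: 23+17+15+21+8+11 = 95
N27–N33–N30–N39–N13: 23+17+15+13 = 68
Cheapest is N27–N33–N30–N39–N13 at 68 hops' cost.
So from N27 the first move is to N33.

N33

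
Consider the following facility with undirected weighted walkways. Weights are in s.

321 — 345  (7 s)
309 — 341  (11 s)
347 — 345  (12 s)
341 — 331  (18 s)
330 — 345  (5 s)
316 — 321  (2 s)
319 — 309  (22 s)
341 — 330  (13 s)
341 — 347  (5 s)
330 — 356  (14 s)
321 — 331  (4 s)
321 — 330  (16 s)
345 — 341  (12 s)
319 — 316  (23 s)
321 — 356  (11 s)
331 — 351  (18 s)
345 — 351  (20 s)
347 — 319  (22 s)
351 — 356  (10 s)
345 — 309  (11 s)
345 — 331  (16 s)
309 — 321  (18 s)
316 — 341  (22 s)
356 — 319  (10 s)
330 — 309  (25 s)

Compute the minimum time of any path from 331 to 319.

Candidate routes:
331–321–316–319: 4+2+23 = 29
331–321–356–319: 4+11+10 = 25
331–351–356–319: 18+10+10 = 38
The minimum is 25 s via 331–321–356–319.

25 s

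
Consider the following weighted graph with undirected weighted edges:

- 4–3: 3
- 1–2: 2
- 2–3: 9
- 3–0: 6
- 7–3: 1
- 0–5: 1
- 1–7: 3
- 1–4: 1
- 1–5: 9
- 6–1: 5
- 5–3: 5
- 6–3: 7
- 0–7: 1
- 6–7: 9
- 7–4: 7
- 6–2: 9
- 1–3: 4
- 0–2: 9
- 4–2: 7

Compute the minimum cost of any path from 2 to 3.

6

Enumerating some paths:
2 → 0 → 7 → 3: 9+1+1 = 11
2 → 1 → 3: 2+4 = 6
2 → 3: 9 = 9
2 → 4 → 3: 7+3 = 10
The minimum is 6 via 2 → 1 → 3.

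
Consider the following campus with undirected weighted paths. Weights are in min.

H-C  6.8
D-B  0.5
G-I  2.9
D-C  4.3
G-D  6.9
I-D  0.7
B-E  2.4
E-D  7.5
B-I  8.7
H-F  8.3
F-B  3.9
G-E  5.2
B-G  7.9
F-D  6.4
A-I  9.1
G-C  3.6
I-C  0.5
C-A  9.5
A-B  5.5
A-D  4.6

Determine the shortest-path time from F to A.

9 min

Running Dijkstra from F:
F: 0
B: 3.9  (via F)
D: 4.4  (via B)
I: 5.1  (via D)
C: 5.6  (via I)
E: 6.3  (via B)
G: 8  (via I)
H: 8.3  (via F)
A: 9  (via D)
Shortest route: F → B → D → A = 9 min.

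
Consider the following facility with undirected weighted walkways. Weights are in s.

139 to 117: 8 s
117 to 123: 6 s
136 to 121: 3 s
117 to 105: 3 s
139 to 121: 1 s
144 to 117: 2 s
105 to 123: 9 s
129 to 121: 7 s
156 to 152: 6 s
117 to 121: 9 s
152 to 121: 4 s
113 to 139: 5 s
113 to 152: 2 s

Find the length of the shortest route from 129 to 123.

22 s

Candidate routes:
129 → 121 → 117 → 105 → 123: 7+9+3+9 = 28
129 → 121 → 139 → 117 → 105 → 123: 7+1+8+3+9 = 28
129 → 121 → 117 → 123: 7+9+6 = 22
Cheapest is 129 → 121 → 117 → 123 at 22 s.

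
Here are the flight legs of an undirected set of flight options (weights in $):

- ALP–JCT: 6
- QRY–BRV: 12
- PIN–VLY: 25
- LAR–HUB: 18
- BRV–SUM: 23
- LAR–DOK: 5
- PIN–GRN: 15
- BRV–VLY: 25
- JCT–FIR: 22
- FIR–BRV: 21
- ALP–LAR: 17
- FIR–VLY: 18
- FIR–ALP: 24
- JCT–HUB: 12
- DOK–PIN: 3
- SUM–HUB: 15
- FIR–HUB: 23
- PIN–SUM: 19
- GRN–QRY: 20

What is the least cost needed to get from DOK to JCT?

Shortest distances from DOK:
DOK: 0
PIN: 3  (via DOK)
LAR: 5  (via DOK)
GRN: 18  (via PIN)
SUM: 22  (via PIN)
ALP: 22  (via LAR)
HUB: 23  (via LAR)
VLY: 28  (via PIN)
JCT: 28  (via ALP)
Shortest route: DOK → LAR → ALP → JCT = $28.

$28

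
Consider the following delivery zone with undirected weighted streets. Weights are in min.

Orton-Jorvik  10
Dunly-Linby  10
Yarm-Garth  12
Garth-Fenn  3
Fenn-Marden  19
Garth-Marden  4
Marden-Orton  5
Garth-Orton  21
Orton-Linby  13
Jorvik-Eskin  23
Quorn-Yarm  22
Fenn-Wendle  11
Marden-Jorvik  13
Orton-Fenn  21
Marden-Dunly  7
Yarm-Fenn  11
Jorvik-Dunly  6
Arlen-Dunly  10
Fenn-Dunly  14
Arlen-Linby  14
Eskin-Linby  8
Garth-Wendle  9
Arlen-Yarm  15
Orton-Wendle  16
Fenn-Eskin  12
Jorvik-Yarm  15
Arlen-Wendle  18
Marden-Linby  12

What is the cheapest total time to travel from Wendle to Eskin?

23 min

Settle nodes by increasing distance from Wendle:
Wendle: 0
Garth: 9  (via Wendle)
Fenn: 11  (via Wendle)
Marden: 13  (via Garth)
Orton: 16  (via Wendle)
Arlen: 18  (via Wendle)
Dunly: 20  (via Marden)
Yarm: 21  (via Garth)
Eskin: 23  (via Fenn)
Shortest route: Wendle–Fenn–Eskin = 23 min.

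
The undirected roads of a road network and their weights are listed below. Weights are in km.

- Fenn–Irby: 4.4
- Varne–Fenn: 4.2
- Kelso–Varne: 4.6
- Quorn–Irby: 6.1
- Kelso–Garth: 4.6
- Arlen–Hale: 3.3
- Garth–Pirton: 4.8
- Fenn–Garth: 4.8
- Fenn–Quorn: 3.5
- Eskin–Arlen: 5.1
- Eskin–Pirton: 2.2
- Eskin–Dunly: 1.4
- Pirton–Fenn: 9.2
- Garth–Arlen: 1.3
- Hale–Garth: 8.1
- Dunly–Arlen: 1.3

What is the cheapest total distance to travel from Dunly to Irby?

Running Dijkstra from Dunly:
Dunly: 0
Arlen: 1.3  (via Dunly)
Eskin: 1.4  (via Dunly)
Garth: 2.6  (via Arlen)
Pirton: 3.6  (via Eskin)
Hale: 4.6  (via Arlen)
Kelso: 7.2  (via Garth)
Fenn: 7.4  (via Garth)
Quorn: 10.9  (via Fenn)
Varne: 11.6  (via Fenn)
Irby: 11.8  (via Fenn)
Shortest route: Dunly–Arlen–Garth–Fenn–Irby = 11.8 km.

11.8 km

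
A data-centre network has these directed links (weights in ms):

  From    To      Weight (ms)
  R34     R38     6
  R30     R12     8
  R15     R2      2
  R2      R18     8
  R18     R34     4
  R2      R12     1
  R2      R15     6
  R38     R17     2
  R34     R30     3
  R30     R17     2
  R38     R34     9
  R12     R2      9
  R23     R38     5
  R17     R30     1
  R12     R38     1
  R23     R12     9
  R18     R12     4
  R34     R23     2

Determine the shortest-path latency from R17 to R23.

21 ms

Candidate routes:
R17–R30–R12–R2–R18–R34–R23: 1+8+9+8+4+2 = 32
R17–R30–R12–R38–R34–R23: 1+8+1+9+2 = 21
Cheapest is R17–R30–R12–R38–R34–R23 at 21 ms.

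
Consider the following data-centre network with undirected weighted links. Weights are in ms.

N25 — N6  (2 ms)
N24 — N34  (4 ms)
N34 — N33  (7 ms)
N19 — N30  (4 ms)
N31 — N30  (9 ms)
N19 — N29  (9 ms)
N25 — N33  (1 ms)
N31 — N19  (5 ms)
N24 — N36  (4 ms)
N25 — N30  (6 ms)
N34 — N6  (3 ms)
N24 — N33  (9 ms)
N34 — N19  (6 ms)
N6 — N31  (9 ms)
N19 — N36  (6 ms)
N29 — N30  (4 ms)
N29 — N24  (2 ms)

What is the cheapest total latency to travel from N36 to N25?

Compare a few routes:
N36–N19–N30–N25: 6+4+6 = 16
N36–N24–N34–N6–N25: 4+4+3+2 = 13
N36–N24–N33–N25: 4+9+1 = 14
Cheapest is N36–N24–N34–N6–N25 at 13 ms.

13 ms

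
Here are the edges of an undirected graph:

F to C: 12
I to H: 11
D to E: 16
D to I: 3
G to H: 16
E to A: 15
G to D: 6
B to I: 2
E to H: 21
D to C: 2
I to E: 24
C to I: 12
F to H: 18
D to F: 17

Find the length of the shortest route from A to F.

Enumerating some paths:
A–E–I–D–C–F: 15+24+3+2+12 = 56
A–E–D–C–F: 15+16+2+12 = 45
A–E–D–F: 15+16+17 = 48
A–E–H–F: 15+21+18 = 54
The minimum is 45 via A–E–D–C–F.

45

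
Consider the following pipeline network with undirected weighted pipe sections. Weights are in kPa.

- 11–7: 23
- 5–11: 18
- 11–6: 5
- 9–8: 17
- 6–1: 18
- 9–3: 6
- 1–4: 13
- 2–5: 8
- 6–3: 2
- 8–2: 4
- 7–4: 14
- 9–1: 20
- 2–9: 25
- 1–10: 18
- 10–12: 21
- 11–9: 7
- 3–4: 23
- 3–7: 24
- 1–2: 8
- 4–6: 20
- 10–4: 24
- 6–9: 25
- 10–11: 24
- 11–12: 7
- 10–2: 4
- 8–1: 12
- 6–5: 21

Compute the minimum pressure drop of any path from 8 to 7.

Compare a few routes:
8 → 2 → 10 → 4 → 7: 4+4+24+14 = 46
8 → 1 → 4 → 7: 12+13+14 = 39
Cheapest is 8 → 1 → 4 → 7 at 39 kPa.

39 kPa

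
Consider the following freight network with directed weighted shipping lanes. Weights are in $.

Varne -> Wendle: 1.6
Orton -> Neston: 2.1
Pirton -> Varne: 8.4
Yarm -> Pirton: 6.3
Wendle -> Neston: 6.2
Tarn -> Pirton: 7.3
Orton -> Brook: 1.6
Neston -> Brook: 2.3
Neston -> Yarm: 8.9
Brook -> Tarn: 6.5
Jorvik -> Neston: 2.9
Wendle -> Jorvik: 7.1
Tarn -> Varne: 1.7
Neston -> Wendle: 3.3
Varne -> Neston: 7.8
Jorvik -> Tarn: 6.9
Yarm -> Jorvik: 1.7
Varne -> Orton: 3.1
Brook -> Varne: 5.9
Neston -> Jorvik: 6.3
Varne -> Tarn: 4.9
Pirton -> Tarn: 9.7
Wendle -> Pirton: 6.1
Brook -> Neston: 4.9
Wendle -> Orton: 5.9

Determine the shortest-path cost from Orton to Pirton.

$11.5

Compare a few routes:
Orton → Brook → Tarn → Pirton: 1.6+6.5+7.3 = 15.4
Orton → Neston → Wendle → Pirton: 2.1+3.3+6.1 = 11.5
Orton → Brook → Neston → Wendle → Pirton: 1.6+4.9+3.3+6.1 = 15.9
Orton → Brook → Varne → Wendle → Pirton: 1.6+5.9+1.6+6.1 = 15.2
The minimum is $11.5 via Orton → Neston → Wendle → Pirton.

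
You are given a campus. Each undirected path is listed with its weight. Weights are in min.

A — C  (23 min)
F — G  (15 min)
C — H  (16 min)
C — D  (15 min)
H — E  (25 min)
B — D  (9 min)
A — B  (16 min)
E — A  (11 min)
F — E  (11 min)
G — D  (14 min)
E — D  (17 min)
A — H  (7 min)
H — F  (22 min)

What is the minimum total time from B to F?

37 min

Candidate routes:
B - D - G - F: 9+14+15 = 38
B - A - E - F: 16+11+11 = 38
B - D - E - F: 9+17+11 = 37
Cheapest is B - D - E - F at 37 min.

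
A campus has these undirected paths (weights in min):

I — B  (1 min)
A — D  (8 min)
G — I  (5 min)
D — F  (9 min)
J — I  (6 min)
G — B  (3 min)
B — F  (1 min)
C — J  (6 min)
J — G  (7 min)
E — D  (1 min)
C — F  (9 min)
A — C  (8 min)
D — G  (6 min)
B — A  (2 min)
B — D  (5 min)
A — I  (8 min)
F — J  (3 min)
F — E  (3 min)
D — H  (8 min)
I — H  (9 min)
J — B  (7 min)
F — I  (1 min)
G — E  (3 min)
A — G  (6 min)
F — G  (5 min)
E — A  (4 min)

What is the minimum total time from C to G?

Candidate routes:
C - J - F - I - B - G: 6+3+1+1+3 = 14
C - J - G: 6+7 = 13
C - J - F - G: 6+3+5 = 14
Cheapest is C - J - G at 13 min.

13 min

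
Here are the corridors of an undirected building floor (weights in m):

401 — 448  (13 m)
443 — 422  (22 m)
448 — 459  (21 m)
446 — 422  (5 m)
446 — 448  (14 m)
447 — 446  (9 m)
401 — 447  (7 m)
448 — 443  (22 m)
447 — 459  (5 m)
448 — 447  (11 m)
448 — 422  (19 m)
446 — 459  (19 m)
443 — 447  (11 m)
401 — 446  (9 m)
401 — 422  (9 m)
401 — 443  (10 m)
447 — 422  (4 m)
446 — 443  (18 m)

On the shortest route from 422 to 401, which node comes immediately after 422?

401

Compare a few routes:
422 - 447 - 401: 4+7 = 11
422 - 446 - 401: 5+9 = 14
422 - 401: 9 = 9
Cheapest is 422 - 401 at 9 m.
So from 422 the first move is to 401.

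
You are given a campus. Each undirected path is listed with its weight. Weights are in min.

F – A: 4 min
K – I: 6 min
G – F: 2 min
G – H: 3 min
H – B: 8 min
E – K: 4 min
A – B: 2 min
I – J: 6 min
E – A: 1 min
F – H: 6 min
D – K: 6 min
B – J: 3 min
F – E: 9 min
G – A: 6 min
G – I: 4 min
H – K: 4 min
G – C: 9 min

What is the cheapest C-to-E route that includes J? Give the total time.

Best C to J: C–G–I–J costing 19
Best J to E: J–B–A–E costing 6
Total via J: 19 + 6 = 25 min.

25 min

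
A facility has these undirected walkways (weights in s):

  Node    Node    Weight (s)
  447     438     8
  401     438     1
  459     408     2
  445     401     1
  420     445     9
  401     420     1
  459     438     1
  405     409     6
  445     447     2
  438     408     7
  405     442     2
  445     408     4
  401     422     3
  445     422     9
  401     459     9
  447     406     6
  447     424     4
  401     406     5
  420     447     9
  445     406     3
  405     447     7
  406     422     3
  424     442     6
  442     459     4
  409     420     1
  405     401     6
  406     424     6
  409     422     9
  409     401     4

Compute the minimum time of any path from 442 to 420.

Enumerating some paths:
442 → 459 → 438 → 401 → 420: 4+1+1+1 = 7
442 → 405 → 409 → 420: 2+6+1 = 9
442 → 459 → 438 → 401 → 409 → 420: 4+1+1+4+1 = 11
442 → 405 → 401 → 420: 2+6+1 = 9
The minimum is 7 s via 442 → 459 → 438 → 401 → 420.

7 s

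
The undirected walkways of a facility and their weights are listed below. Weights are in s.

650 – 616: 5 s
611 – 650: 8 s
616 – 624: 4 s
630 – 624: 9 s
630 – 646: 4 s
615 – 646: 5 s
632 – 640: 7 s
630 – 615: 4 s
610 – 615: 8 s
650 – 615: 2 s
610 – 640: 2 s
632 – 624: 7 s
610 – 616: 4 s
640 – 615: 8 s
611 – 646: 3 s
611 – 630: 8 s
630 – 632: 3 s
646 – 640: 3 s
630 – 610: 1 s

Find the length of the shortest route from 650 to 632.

Enumerating some paths:
650 - 615 - 610 - 630 - 632: 2+8+1+3 = 14
650 - 615 - 630 - 632: 2+4+3 = 9
650 - 616 - 610 - 630 - 632: 5+4+1+3 = 13
The minimum is 9 s via 650 - 615 - 630 - 632.

9 s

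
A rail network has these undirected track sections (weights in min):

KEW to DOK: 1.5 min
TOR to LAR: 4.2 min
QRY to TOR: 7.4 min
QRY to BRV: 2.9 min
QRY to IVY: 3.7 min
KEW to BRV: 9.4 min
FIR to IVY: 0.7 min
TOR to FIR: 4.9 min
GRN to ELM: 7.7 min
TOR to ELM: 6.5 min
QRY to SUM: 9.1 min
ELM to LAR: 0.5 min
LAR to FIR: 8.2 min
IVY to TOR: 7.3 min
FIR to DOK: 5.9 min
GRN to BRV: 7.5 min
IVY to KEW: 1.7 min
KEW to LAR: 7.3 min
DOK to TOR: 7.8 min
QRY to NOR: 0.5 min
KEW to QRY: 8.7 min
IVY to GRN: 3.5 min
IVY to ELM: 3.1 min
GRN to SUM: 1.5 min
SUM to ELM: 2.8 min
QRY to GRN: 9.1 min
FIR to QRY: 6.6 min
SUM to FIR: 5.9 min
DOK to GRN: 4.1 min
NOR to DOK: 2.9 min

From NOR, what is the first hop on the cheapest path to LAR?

Enumerating some paths:
NOR - QRY - IVY - ELM - LAR: 0.5+3.7+3.1+0.5 = 7.8
NOR - DOK - KEW - IVY - ELM - LAR: 2.9+1.5+1.7+3.1+0.5 = 9.7
NOR - QRY - FIR - IVY - ELM - LAR: 0.5+6.6+0.7+3.1+0.5 = 11.4
The minimum is 7.8 min via NOR - QRY - IVY - ELM - LAR.
So from NOR the first move is to QRY.

QRY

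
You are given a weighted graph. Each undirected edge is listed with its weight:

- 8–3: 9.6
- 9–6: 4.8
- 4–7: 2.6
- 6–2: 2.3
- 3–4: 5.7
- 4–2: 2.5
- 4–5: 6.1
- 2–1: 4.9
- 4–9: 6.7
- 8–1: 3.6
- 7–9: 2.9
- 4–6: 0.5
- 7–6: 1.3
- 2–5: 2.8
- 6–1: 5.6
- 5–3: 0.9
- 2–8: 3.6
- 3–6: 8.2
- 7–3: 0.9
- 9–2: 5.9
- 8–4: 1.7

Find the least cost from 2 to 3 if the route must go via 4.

5.2

Shortest 2→4: 2–4 = 2.5
Shortest 4→3: 4–6–7–3 = 2.7
Total via 4: 2.5 + 2.7 = 5.2.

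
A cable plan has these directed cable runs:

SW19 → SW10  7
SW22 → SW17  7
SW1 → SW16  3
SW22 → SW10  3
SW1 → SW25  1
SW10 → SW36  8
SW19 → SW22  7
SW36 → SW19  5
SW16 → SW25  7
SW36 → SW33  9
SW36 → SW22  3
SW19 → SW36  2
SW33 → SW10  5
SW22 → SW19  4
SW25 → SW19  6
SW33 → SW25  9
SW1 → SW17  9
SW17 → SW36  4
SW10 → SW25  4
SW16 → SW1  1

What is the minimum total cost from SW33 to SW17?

Settle nodes by increasing distance from SW33:
SW33: 0
SW10: 5  (via SW33)
SW25: 9  (via SW33)
SW36: 13  (via SW10)
SW19: 15  (via SW25)
SW22: 16  (via SW36)
SW17: 23  (via SW22)
Shortest route: SW33 → SW10 → SW36 → SW22 → SW17 = 23.

23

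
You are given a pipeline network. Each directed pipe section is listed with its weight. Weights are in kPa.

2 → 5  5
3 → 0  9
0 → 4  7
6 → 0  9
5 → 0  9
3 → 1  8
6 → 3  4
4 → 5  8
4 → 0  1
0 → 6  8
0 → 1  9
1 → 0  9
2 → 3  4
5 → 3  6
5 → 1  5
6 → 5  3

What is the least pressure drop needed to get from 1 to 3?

Enumerating some paths:
1 - 0 - 6 - 5 - 3: 9+8+3+6 = 26
1 - 0 - 6 - 3: 9+8+4 = 21
The minimum is 21 kPa via 1 - 0 - 6 - 3.

21 kPa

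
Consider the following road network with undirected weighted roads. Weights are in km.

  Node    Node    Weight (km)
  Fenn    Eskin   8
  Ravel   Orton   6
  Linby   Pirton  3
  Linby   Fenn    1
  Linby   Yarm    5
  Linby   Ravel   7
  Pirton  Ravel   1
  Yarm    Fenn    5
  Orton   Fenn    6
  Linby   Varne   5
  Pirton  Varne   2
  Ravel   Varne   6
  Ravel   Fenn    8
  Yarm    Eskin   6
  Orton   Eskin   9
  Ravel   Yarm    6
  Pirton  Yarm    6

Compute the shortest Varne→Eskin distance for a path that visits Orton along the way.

18 km

Shortest Varne→Orton: Varne–Pirton–Ravel–Orton = 9
Shortest Orton→Eskin: Orton–Eskin = 9
Total via Orton: 9 + 9 = 18 km.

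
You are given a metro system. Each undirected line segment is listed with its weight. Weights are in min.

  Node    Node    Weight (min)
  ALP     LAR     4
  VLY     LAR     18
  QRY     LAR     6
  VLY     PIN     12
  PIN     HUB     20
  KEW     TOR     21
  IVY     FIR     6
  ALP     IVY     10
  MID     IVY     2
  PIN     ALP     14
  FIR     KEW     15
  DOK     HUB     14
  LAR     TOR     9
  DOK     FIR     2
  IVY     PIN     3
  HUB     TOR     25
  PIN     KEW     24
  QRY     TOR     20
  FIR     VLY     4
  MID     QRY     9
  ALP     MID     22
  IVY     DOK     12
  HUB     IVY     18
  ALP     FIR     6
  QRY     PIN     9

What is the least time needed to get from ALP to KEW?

21 min

Candidate routes:
ALP → FIR → KEW: 6+15 = 21
ALP → IVY → FIR → KEW: 10+6+15 = 31
The minimum is 21 min via ALP → FIR → KEW.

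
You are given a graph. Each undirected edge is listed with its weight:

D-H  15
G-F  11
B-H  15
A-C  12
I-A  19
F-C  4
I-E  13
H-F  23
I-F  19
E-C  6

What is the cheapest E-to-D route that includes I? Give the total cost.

70

Best E to I: E → I costing 13
Shortest I→D: I → F → H → D = 57
Total via I: 13 + 57 = 70.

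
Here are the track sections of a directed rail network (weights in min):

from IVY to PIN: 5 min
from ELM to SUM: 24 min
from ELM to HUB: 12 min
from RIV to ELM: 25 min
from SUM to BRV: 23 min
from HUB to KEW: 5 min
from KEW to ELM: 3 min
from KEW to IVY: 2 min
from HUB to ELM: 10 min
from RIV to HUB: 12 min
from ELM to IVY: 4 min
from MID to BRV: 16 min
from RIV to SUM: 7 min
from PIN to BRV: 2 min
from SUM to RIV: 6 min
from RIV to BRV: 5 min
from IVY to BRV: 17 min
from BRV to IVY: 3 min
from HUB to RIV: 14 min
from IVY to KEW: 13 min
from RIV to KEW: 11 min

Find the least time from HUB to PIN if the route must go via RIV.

Best HUB to RIV: HUB → RIV costing 14
Best RIV to PIN: RIV → BRV → IVY → PIN costing 13
Total via RIV: 14 + 13 = 27 min.

27 min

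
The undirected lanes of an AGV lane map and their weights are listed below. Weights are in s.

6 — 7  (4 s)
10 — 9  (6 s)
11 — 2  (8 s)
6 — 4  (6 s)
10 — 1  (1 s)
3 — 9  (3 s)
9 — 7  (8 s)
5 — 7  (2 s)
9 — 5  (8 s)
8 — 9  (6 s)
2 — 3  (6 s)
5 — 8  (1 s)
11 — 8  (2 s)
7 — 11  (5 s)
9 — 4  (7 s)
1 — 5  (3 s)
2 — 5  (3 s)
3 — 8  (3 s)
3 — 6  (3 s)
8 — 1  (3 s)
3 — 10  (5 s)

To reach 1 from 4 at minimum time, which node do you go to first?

Enumerating some paths:
4 - 6 - 3 - 10 - 1: 6+3+5+1 = 15
4 - 9 - 10 - 1: 7+6+1 = 14
The minimum is 14 s via 4 - 9 - 10 - 1.
So from 4 the first move is to 9.

9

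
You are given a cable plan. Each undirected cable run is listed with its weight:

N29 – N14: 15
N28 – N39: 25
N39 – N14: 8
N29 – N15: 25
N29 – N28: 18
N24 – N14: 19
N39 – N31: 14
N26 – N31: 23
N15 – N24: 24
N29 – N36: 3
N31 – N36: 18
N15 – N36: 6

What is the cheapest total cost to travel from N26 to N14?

Shortest distances from N26:
N26: 0
N31: 23  (via N26)
N39: 37  (via N31)
N36: 41  (via N31)
N29: 44  (via N36)
N14: 45  (via N39)
Shortest route: N26 → N31 → N39 → N14 = 45.

45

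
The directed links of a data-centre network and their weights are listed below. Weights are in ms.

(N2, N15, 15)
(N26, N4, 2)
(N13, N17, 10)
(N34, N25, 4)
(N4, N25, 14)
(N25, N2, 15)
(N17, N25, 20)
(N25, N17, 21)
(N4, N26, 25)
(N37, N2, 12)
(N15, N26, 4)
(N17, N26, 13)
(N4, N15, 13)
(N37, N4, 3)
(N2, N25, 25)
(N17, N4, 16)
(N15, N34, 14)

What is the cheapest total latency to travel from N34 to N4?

40 ms

Settle nodes by increasing distance from N34:
N34: 0
N25: 4  (via N34)
N2: 19  (via N25)
N17: 25  (via N25)
N15: 34  (via N2)
N26: 38  (via N17)
N4: 40  (via N26)
Shortest route: N34 → N25 → N17 → N26 → N4 = 40 ms.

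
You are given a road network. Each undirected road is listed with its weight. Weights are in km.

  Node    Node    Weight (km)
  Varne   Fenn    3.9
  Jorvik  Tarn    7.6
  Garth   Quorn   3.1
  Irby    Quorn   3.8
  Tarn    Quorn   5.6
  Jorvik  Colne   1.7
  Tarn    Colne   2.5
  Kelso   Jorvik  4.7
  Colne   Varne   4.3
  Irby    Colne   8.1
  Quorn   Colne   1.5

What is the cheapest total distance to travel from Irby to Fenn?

Running Dijkstra from Irby:
Irby: 0
Quorn: 3.8  (via Irby)
Colne: 5.3  (via Quorn)
Garth: 6.9  (via Quorn)
Jorvik: 7  (via Colne)
Tarn: 7.8  (via Colne)
Varne: 9.6  (via Colne)
Kelso: 11.7  (via Jorvik)
Fenn: 13.5  (via Varne)
Shortest route: Irby → Quorn → Colne → Varne → Fenn = 13.5 km.

13.5 km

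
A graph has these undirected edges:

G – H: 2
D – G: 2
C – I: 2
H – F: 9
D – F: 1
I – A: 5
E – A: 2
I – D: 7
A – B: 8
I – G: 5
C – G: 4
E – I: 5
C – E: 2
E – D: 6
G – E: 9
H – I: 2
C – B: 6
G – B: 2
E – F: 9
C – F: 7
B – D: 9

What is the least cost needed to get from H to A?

Settle nodes by increasing distance from H:
H: 0
G: 2  (via H)
I: 2  (via H)
B: 4  (via G)
C: 4  (via I)
D: 4  (via G)
F: 5  (via D)
E: 6  (via C)
A: 7  (via I)
Shortest route: H → I → A = 7.

7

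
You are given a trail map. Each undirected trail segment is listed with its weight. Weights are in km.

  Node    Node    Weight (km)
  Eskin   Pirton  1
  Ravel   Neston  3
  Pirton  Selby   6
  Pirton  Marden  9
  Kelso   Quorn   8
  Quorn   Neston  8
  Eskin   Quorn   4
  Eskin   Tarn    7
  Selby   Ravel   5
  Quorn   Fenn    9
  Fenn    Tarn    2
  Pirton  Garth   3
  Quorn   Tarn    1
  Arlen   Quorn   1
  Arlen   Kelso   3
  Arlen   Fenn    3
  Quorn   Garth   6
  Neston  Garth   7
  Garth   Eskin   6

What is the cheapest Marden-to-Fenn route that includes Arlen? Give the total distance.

Best Marden to Arlen: Marden → Pirton → Eskin → Quorn → Arlen costing 15
Shortest Arlen→Fenn: Arlen → Fenn = 3
Total via Arlen: 15 + 3 = 18 km.

18 km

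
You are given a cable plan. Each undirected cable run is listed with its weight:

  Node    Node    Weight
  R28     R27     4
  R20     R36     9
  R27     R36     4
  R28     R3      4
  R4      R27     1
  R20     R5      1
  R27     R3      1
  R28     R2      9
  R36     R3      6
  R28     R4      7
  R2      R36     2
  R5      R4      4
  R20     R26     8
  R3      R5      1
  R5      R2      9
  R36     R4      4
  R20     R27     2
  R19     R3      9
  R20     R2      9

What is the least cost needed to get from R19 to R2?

16

Compare a few routes:
R19–R3–R27–R36–R2: 9+1+4+2 = 16
R19–R3–R27–R4–R36–R2: 9+1+1+4+2 = 17
The minimum is 16 via R19–R3–R27–R36–R2.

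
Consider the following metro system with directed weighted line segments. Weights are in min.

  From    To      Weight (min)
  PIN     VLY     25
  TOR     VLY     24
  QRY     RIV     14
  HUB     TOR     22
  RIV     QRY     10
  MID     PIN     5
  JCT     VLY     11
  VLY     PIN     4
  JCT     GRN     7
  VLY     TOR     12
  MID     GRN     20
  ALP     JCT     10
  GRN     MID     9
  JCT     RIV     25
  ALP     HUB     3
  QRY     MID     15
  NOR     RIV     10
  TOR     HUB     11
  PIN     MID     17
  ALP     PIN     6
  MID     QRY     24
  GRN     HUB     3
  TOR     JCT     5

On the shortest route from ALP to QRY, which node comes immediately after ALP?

JCT

Compare a few routes:
ALP - PIN - MID - QRY: 6+17+24 = 47
ALP - JCT - RIV - QRY: 10+25+10 = 45
ALP - JCT - GRN - MID - QRY: 10+7+9+24 = 50
ALP - HUB - TOR - JCT - RIV - QRY: 3+22+5+25+10 = 65
The minimum is 45 min via ALP - JCT - RIV - QRY.
So from ALP the first move is to JCT.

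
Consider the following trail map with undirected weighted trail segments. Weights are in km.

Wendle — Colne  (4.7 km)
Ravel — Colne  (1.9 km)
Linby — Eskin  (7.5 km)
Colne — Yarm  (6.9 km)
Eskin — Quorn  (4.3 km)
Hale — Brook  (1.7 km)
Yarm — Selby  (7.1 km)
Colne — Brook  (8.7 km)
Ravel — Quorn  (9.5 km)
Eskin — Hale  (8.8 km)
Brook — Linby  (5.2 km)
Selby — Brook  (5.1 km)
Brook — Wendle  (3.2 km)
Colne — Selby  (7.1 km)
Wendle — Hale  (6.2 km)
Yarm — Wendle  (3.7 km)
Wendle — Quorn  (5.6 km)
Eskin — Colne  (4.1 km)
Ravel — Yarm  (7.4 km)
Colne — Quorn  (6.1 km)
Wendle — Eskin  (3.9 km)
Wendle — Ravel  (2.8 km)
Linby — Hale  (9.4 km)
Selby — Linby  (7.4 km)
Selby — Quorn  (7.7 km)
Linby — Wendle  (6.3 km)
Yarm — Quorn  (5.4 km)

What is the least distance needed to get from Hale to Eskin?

Running Dijkstra from Hale:
Hale: 0
Brook: 1.7  (via Hale)
Wendle: 4.9  (via Brook)
Selby: 6.8  (via Brook)
Linby: 6.9  (via Brook)
Ravel: 7.7  (via Wendle)
Yarm: 8.6  (via Wendle)
Eskin: 8.8  (via Hale)
Shortest route: Hale–Eskin = 8.8 km.

8.8 km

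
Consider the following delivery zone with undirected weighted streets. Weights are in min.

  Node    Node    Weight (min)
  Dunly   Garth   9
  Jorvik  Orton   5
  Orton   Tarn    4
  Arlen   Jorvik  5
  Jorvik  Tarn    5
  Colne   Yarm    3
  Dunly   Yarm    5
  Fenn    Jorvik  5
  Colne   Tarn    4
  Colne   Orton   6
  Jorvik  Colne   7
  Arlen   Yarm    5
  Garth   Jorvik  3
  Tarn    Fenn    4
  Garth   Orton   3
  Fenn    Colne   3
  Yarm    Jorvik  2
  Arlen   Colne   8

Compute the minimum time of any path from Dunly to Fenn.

Compare a few routes:
Dunly–Yarm–Jorvik–Fenn: 5+2+5 = 12
Dunly–Yarm–Colne–Fenn: 5+3+3 = 11
The minimum is 11 min via Dunly–Yarm–Colne–Fenn.

11 min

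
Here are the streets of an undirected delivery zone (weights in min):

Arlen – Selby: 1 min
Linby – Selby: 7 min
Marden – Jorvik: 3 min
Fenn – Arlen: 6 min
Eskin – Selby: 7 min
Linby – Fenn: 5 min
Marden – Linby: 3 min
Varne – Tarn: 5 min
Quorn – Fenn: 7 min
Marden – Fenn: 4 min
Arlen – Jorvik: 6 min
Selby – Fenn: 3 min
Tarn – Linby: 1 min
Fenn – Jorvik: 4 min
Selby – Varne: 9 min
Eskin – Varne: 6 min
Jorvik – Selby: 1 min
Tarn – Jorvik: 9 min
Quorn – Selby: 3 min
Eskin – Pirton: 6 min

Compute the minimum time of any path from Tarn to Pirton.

17 min

Compare a few routes:
Tarn - Linby - Fenn - Selby - Eskin - Pirton: 1+5+3+7+6 = 22
Tarn - Varne - Eskin - Pirton: 5+6+6 = 17
Tarn - Linby - Selby - Eskin - Pirton: 1+7+7+6 = 21
Tarn - Linby - Marden - Jorvik - Selby - Eskin - Pirton: 1+3+3+1+7+6 = 21
Cheapest is Tarn - Varne - Eskin - Pirton at 17 min.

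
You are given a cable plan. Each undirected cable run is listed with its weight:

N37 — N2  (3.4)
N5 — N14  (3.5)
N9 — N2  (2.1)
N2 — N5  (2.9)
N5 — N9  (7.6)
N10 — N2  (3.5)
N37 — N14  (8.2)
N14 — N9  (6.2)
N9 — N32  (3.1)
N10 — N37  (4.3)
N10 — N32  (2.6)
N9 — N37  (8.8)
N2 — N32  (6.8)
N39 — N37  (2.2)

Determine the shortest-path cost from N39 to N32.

9.1

Enumerating some paths:
N39 - N37 - N2 - N9 - N32: 2.2+3.4+2.1+3.1 = 10.8
N39 - N37 - N10 - N32: 2.2+4.3+2.6 = 9.1
The minimum is 9.1 via N39 - N37 - N10 - N32.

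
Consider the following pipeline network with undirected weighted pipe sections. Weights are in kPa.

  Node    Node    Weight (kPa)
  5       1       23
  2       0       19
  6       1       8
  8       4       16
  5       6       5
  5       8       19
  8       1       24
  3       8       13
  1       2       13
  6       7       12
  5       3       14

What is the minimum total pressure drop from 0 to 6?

Compare a few routes:
0 → 2 → 1 → 6: 19+13+8 = 40
0 → 2 → 1 → 5 → 6: 19+13+23+5 = 60
The minimum is 40 kPa via 0 → 2 → 1 → 6.

40 kPa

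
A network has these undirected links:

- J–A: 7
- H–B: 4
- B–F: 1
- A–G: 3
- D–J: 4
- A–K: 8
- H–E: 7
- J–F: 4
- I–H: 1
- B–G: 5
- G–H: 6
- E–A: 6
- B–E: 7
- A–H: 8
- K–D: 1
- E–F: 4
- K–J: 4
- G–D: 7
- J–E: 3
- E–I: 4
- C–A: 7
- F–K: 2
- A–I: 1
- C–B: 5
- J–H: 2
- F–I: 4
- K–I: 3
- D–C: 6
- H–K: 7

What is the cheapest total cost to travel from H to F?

5

Enumerating some paths:
H–I–K–F: 1+3+2 = 6
H–I–F: 1+4 = 5
H–J–F: 2+4 = 6
The minimum is 5 via H–I–F.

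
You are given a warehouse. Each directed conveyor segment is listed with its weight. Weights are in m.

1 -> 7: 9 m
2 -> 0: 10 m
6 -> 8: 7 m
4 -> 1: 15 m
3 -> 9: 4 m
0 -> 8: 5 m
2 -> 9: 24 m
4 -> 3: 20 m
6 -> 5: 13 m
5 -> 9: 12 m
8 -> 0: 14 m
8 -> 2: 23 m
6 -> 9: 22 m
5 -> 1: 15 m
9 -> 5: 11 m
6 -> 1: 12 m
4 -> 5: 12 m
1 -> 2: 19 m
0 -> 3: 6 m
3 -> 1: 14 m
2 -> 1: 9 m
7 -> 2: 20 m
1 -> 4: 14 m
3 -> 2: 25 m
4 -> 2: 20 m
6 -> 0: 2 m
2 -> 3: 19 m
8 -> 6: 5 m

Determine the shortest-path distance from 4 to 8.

Shortest distances from 4:
4: 0
5: 12  (via 4)
1: 15  (via 4)
2: 20  (via 4)
3: 20  (via 4)
7: 24  (via 1)
9: 24  (via 5)
0: 30  (via 2)
8: 35  (via 0)
Shortest route: 4–2–0–8 = 35 m.

35 m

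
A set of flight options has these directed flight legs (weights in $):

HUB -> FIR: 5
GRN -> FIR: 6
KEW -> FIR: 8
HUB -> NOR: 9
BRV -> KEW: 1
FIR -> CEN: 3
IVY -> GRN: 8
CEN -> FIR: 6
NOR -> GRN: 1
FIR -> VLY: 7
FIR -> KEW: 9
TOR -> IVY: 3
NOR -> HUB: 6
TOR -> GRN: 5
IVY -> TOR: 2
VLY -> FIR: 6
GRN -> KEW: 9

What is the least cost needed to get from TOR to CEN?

$14

Compare a few routes:
TOR–GRN–KEW–FIR–CEN: 5+9+8+3 = 25
TOR–IVY–GRN–KEW–FIR–CEN: 3+8+9+8+3 = 31
TOR–IVY–GRN–FIR–CEN: 3+8+6+3 = 20
TOR–GRN–FIR–CEN: 5+6+3 = 14
The minimum is $14 via TOR–GRN–FIR–CEN.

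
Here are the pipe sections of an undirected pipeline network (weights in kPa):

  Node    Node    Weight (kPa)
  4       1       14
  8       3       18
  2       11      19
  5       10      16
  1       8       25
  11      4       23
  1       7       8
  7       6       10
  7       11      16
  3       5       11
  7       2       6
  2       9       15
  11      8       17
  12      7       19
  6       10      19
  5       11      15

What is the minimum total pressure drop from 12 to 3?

61 kPa

Compare a few routes:
12 → 7 → 1 → 8 → 3: 19+8+25+18 = 70
12 → 7 → 11 → 5 → 3: 19+16+15+11 = 61
12 → 7 → 2 → 11 → 5 → 3: 19+6+19+15+11 = 70
Cheapest is 12 → 7 → 11 → 5 → 3 at 61 kPa.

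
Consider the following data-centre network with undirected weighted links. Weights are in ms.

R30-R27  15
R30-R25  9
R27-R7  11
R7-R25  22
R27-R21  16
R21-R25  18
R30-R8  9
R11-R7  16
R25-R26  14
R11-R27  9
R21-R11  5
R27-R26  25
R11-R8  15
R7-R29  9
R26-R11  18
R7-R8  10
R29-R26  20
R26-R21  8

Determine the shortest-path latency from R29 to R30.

28 ms

Running Dijkstra from R29:
R29: 0
R7: 9  (via R29)
R8: 19  (via R7)
R27: 20  (via R7)
R26: 20  (via R29)
R11: 25  (via R7)
R30: 28  (via R8)
Shortest route: R29–R7–R8–R30 = 28 ms.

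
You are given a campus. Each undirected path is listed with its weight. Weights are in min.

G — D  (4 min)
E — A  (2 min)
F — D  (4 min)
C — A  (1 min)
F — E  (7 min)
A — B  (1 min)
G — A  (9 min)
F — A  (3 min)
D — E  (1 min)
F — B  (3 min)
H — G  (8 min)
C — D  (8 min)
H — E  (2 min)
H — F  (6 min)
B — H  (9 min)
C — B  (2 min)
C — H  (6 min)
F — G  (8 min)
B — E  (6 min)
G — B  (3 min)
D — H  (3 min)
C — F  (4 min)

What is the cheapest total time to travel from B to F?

3 min

Enumerating some paths:
B - A - F: 1+3 = 4
B - F: 3 = 3
Cheapest is B - F at 3 min.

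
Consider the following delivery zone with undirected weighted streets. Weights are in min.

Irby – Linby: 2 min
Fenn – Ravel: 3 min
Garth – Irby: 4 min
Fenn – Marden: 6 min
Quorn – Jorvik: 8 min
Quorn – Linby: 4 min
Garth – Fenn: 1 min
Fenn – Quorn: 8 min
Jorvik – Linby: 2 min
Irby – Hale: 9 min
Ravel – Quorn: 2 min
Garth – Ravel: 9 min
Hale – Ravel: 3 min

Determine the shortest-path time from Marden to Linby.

13 min

Candidate routes:
Marden–Fenn–Garth–Irby–Linby: 6+1+4+2 = 13
Marden–Fenn–Quorn–Linby: 6+8+4 = 18
Marden–Fenn–Ravel–Quorn–Jorvik–Linby: 6+3+2+8+2 = 21
Marden–Fenn–Ravel–Quorn–Linby: 6+3+2+4 = 15
Cheapest is Marden–Fenn–Garth–Irby–Linby at 13 min.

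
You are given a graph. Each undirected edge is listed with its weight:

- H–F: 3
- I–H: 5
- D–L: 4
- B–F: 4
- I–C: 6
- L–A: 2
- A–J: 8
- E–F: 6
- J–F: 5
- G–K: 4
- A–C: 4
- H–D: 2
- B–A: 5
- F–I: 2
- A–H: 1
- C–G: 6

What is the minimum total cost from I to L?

8

Settle nodes by increasing distance from I:
I: 0
F: 2  (via I)
H: 5  (via I)
A: 6  (via H)
B: 6  (via F)
C: 6  (via I)
D: 7  (via H)
J: 7  (via F)
E: 8  (via F)
L: 8  (via A)
Shortest route: I → H → A → L = 8.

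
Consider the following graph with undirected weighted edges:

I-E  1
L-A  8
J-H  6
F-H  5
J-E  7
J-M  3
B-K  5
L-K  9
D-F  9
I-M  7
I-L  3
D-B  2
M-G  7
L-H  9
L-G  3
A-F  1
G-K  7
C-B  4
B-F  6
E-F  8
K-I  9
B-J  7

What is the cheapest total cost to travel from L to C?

Enumerating some paths:
L - A - F - B - C: 8+1+6+4 = 19
L - K - B - C: 9+5+4 = 18
The minimum is 18 via L - K - B - C.

18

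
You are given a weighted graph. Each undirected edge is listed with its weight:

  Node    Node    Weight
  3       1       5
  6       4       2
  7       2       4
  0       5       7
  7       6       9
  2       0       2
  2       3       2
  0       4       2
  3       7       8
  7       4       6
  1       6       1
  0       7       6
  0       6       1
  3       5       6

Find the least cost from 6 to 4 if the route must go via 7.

13

Shortest 6→7: 6–0–7 = 7
Shortest 7→4: 7–4 = 6
Total via 7: 7 + 6 = 13.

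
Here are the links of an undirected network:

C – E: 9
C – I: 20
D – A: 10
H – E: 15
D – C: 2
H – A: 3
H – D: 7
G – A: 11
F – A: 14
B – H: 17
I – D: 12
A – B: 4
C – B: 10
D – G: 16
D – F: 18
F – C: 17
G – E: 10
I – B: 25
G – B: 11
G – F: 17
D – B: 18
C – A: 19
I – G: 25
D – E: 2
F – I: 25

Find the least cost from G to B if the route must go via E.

24

Best G to E: G → E costing 10
Shortest E→B: E → D → C → B = 14
Total via E: 10 + 14 = 24.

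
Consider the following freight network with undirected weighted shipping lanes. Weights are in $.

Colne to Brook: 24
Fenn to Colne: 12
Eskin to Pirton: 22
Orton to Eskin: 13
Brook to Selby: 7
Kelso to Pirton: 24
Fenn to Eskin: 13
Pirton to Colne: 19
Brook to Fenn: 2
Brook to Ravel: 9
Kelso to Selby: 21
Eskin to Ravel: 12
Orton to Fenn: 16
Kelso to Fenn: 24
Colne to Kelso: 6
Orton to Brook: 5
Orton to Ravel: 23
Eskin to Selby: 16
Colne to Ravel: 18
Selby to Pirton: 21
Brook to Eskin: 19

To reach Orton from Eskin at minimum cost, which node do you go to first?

Enumerating some paths:
Eskin - Orton: 13 = 13
Eskin - Fenn - Brook - Orton: 13+2+5 = 20
Cheapest is Eskin - Orton at $13.
So from Eskin the first move is to Orton.

Orton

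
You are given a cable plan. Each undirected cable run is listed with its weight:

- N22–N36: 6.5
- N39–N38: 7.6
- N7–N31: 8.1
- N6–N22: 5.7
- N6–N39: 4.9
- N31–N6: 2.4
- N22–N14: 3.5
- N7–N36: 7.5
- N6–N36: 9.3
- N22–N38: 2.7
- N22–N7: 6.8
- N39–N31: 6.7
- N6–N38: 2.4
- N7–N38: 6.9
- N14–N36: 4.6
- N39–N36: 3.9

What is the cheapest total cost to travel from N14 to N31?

Enumerating some paths:
N14 → N36 → N39 → N6 → N31: 4.6+3.9+4.9+2.4 = 15.8
N14 → N22 → N38 → N6 → N31: 3.5+2.7+2.4+2.4 = 11
N14 → N36 → N39 → N31: 4.6+3.9+6.7 = 15.2
N14 → N22 → N6 → N31: 3.5+5.7+2.4 = 11.6
The minimum is 11 via N14 → N22 → N38 → N6 → N31.

11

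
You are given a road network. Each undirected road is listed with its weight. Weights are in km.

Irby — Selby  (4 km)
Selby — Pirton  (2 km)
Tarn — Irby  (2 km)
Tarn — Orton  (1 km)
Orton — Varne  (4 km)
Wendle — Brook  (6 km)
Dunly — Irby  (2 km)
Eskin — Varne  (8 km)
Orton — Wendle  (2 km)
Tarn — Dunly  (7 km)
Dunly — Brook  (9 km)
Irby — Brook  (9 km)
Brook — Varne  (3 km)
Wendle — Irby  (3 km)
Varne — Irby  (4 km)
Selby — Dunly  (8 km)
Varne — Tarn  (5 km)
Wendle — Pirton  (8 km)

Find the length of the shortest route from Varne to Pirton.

10 km

Compare a few routes:
Varne → Orton → Tarn → Irby → Selby → Pirton: 4+1+2+4+2 = 13
Varne → Irby → Selby → Pirton: 4+4+2 = 10
Cheapest is Varne → Irby → Selby → Pirton at 10 km.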